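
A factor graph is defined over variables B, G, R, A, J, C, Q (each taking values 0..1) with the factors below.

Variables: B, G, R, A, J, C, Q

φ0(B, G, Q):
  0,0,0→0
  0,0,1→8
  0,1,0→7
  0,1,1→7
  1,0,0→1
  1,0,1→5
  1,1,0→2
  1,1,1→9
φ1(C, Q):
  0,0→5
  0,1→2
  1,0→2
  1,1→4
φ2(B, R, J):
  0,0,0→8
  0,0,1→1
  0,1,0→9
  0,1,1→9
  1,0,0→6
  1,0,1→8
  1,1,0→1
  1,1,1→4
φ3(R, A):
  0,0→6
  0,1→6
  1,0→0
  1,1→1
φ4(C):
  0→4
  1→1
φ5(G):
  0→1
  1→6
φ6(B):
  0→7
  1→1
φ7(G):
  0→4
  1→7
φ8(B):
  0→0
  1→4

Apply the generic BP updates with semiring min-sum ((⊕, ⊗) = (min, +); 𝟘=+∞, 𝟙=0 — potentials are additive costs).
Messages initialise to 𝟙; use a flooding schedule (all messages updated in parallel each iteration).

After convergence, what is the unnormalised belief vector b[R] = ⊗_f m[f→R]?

b[R] = [22, 15]

init: all messages = 𝟙 over 2 values
r1 m[φ0→B] = [0, 1]
r1 m[φ0→G] = [0, 2]
r1 m[φ0→Q] = [0, 5]
r1 m[φ1→C] = [2, 2]
r1 m[φ1→Q] = [2, 2]
r1 m[φ2→B] = [1, 1]
r1 m[φ2→R] = [1, 1]
r1 m[φ2→J] = [1, 1]
r1 m[φ3→R] = [6, 0]
r1 m[φ3→A] = [0, 1]
r1 m[φ4→C] = [4, 1]
r1 m[φ5→G] = [1, 6]
r1 m[φ6→B] = [7, 1]
r1 m[φ7→G] = [4, 7]
r1 m[φ8→B] = [0, 4]
r1 m[B→φ0] = [0, 0]
r1 m[B→φ2] = [0, 0]
r1 m[B→φ6] = [0, 0]
r1 m[B→φ8] = [0, 0]
r1 m[G→φ0] = [0, 0]
r1 m[G→φ5] = [0, 0]
r1 m[G→φ7] = [0, 0]
r1 m[R→φ2] = [0, 0]
r1 m[R→φ3] = [0, 0]
r1 m[A→φ3] = [0, 0]
r1 m[J→φ2] = [0, 0]
r1 m[C→φ1] = [0, 0]
r1 m[C→φ4] = [0, 0]
r1 m[Q→φ0] = [0, 0]
r1 m[Q→φ1] = [0, 0]
r2 m[φ0→B] = [0, 1]
r2 m[φ0→G] = [0, 2]
r2 m[φ0→Q] = [0, 5]
r2 m[φ1→C] = [2, 2]
r2 m[φ1→Q] = [2, 2]
r2 m[φ2→B] = [1, 1]
r2 m[φ2→R] = [1, 1]
r2 m[φ2→J] = [1, 1]
r2 m[φ3→R] = [6, 0]
r2 m[φ3→A] = [0, 1]
r2 m[φ4→C] = [4, 1]
r2 m[φ5→G] = [1, 6]
r2 m[φ6→B] = [7, 1]
r2 m[φ7→G] = [4, 7]
r2 m[φ8→B] = [0, 4]
r2 m[B→φ0] = [8, 6]
r2 m[B→φ2] = [7, 6]
r2 m[B→φ6] = [1, 6]
r2 m[B→φ8] = [8, 3]
r2 m[G→φ0] = [5, 13]
r2 m[G→φ5] = [4, 9]
r2 m[G→φ7] = [1, 8]
r2 m[R→φ2] = [6, 0]
r2 m[R→φ3] = [1, 1]
r2 m[A→φ3] = [0, 0]
r2 m[J→φ2] = [0, 0]
r2 m[C→φ1] = [4, 1]
r2 m[C→φ4] = [2, 2]
r2 m[Q→φ0] = [2, 2]
r2 m[Q→φ1] = [0, 5]
r3 m[φ0→B] = [7, 8]
r3 m[φ0→G] = [9, 10]
r3 m[φ0→Q] = [12, 16]
r3 m[φ1→C] = [5, 2]
r3 m[φ1→Q] = [3, 5]
r3 m[φ2→B] = [7, 1]
r3 m[φ2→R] = [8, 7]
r3 m[φ2→J] = [7, 10]
r3 m[φ3→R] = [6, 0]
r3 m[φ3→A] = [1, 2]
r3 m[φ4→C] = [4, 1]
r3 m[φ5→G] = [1, 6]
r3 m[φ6→B] = [7, 1]
r3 m[φ7→G] = [4, 7]
r3 m[φ8→B] = [0, 4]
r3 m[B→φ0] = [8, 6]
r3 m[B→φ2] = [7, 6]
r3 m[B→φ6] = [1, 6]
r3 m[B→φ8] = [8, 3]
r3 m[G→φ0] = [5, 13]
r3 m[G→φ5] = [4, 9]
r3 m[G→φ7] = [1, 8]
r3 m[R→φ2] = [6, 0]
r3 m[R→φ3] = [1, 1]
r3 m[A→φ3] = [0, 0]
r3 m[J→φ2] = [0, 0]
r3 m[C→φ1] = [4, 1]
r3 m[C→φ4] = [2, 2]
r3 m[Q→φ0] = [2, 2]
r3 m[Q→φ1] = [0, 5]
r4 m[φ0→B] = [7, 8]
r4 m[φ0→G] = [9, 10]
r4 m[φ0→Q] = [12, 16]
r4 m[φ1→C] = [5, 2]
r4 m[φ1→Q] = [3, 5]
r4 m[φ2→B] = [7, 1]
r4 m[φ2→R] = [8, 7]
r4 m[φ2→J] = [7, 10]
r4 m[φ3→R] = [6, 0]
r4 m[φ3→A] = [1, 2]
r4 m[φ4→C] = [4, 1]
r4 m[φ5→G] = [1, 6]
r4 m[φ6→B] = [7, 1]
r4 m[φ7→G] = [4, 7]
r4 m[φ8→B] = [0, 4]
r4 m[B→φ0] = [14, 6]
r4 m[B→φ2] = [14, 13]
r4 m[B→φ6] = [14, 13]
r4 m[B→φ8] = [21, 10]
r4 m[G→φ0] = [5, 13]
r4 m[G→φ5] = [13, 17]
r4 m[G→φ7] = [10, 16]
r4 m[R→φ2] = [6, 0]
r4 m[R→φ3] = [8, 7]
r4 m[A→φ3] = [0, 0]
r4 m[J→φ2] = [0, 0]
r4 m[C→φ1] = [4, 1]
r4 m[C→φ4] = [5, 2]
r4 m[Q→φ0] = [3, 5]
r4 m[Q→φ1] = [12, 16]
r5 m[φ0→B] = [8, 9]
r5 m[φ0→G] = [10, 11]
r5 m[φ0→Q] = [12, 16]
r5 m[φ1→C] = [17, 14]
r5 m[φ1→Q] = [3, 5]
r5 m[φ2→B] = [7, 1]
r5 m[φ2→R] = [15, 14]
r5 m[φ2→J] = [14, 17]
r5 m[φ3→R] = [6, 0]
r5 m[φ3→A] = [7, 8]
r5 m[φ4→C] = [4, 1]
r5 m[φ5→G] = [1, 6]
r5 m[φ6→B] = [7, 1]
r5 m[φ7→G] = [4, 7]
r5 m[φ8→B] = [0, 4]
r5 m[B→φ0] = [14, 6]
r5 m[B→φ2] = [14, 13]
r5 m[B→φ6] = [14, 13]
r5 m[B→φ8] = [21, 10]
r5 m[G→φ0] = [5, 13]
r5 m[G→φ5] = [13, 17]
r5 m[G→φ7] = [10, 16]
r5 m[R→φ2] = [6, 0]
r5 m[R→φ3] = [8, 7]
r5 m[A→φ3] = [0, 0]
r5 m[J→φ2] = [0, 0]
r5 m[C→φ1] = [4, 1]
r5 m[C→φ4] = [5, 2]
r5 m[Q→φ0] = [3, 5]
r5 m[Q→φ1] = [12, 16]
r6 m[φ0→B] = [8, 9]
r6 m[φ0→G] = [10, 11]
r6 m[φ0→Q] = [12, 16]
r6 m[φ1→C] = [17, 14]
r6 m[φ1→Q] = [3, 5]
r6 m[φ2→B] = [7, 1]
r6 m[φ2→R] = [15, 14]
r6 m[φ2→J] = [14, 17]
r6 m[φ3→R] = [6, 0]
r6 m[φ3→A] = [7, 8]
r6 m[φ4→C] = [4, 1]
r6 m[φ5→G] = [1, 6]
r6 m[φ6→B] = [7, 1]
r6 m[φ7→G] = [4, 7]
r6 m[φ8→B] = [0, 4]
r6 m[B→φ0] = [14, 6]
r6 m[B→φ2] = [15, 14]
r6 m[B→φ6] = [15, 14]
r6 m[B→φ8] = [22, 11]
r6 m[G→φ0] = [5, 13]
r6 m[G→φ5] = [14, 18]
r6 m[G→φ7] = [11, 17]
r6 m[R→φ2] = [6, 0]
r6 m[R→φ3] = [15, 14]
r6 m[A→φ3] = [0, 0]
r6 m[J→φ2] = [0, 0]
r6 m[C→φ1] = [4, 1]
r6 m[C→φ4] = [17, 14]
r6 m[Q→φ0] = [3, 5]
r6 m[Q→φ1] = [12, 16]
r7 m[φ0→B] = [8, 9]
r7 m[φ0→G] = [10, 11]
r7 m[φ0→Q] = [12, 16]
r7 m[φ1→C] = [17, 14]
r7 m[φ1→Q] = [3, 5]
r7 m[φ2→B] = [7, 1]
r7 m[φ2→R] = [16, 15]
r7 m[φ2→J] = [15, 18]
r7 m[φ3→R] = [6, 0]
r7 m[φ3→A] = [14, 15]
r7 m[φ4→C] = [4, 1]
r7 m[φ5→G] = [1, 6]
r7 m[φ6→B] = [7, 1]
r7 m[φ7→G] = [4, 7]
r7 m[φ8→B] = [0, 4]
r7 m[B→φ0] = [14, 6]
r7 m[B→φ2] = [15, 14]
r7 m[B→φ6] = [15, 14]
r7 m[B→φ8] = [22, 11]
r7 m[G→φ0] = [5, 13]
r7 m[G→φ5] = [14, 18]
r7 m[G→φ7] = [11, 17]
r7 m[R→φ2] = [6, 0]
r7 m[R→φ3] = [15, 14]
r7 m[A→φ3] = [0, 0]
r7 m[J→φ2] = [0, 0]
r7 m[C→φ1] = [4, 1]
r7 m[C→φ4] = [17, 14]
r7 m[Q→φ0] = [3, 5]
r7 m[Q→φ1] = [12, 16]
r8 m[φ0→B] = [8, 9]
r8 m[φ0→G] = [10, 11]
r8 m[φ0→Q] = [12, 16]
r8 m[φ1→C] = [17, 14]
r8 m[φ1→Q] = [3, 5]
r8 m[φ2→B] = [7, 1]
r8 m[φ2→R] = [16, 15]
r8 m[φ2→J] = [15, 18]
r8 m[φ3→R] = [6, 0]
r8 m[φ3→A] = [14, 15]
r8 m[φ4→C] = [4, 1]
r8 m[φ5→G] = [1, 6]
r8 m[φ6→B] = [7, 1]
r8 m[φ7→G] = [4, 7]
r8 m[φ8→B] = [0, 4]
r8 m[B→φ0] = [14, 6]
r8 m[B→φ2] = [15, 14]
r8 m[B→φ6] = [15, 14]
r8 m[B→φ8] = [22, 11]
r8 m[G→φ0] = [5, 13]
r8 m[G→φ5] = [14, 18]
r8 m[G→φ7] = [11, 17]
r8 m[R→φ2] = [6, 0]
r8 m[R→φ3] = [16, 15]
r8 m[A→φ3] = [0, 0]
r8 m[J→φ2] = [0, 0]
r8 m[C→φ1] = [4, 1]
r8 m[C→φ4] = [17, 14]
r8 m[Q→φ0] = [3, 5]
r8 m[Q→φ1] = [12, 16]
r9 m[φ0→B] = [8, 9]
r9 m[φ0→G] = [10, 11]
r9 m[φ0→Q] = [12, 16]
r9 m[φ1→C] = [17, 14]
r9 m[φ1→Q] = [3, 5]
r9 m[φ2→B] = [7, 1]
r9 m[φ2→R] = [16, 15]
r9 m[φ2→J] = [15, 18]
r9 m[φ3→R] = [6, 0]
r9 m[φ3→A] = [15, 16]
r9 m[φ4→C] = [4, 1]
r9 m[φ5→G] = [1, 6]
r9 m[φ6→B] = [7, 1]
r9 m[φ7→G] = [4, 7]
r9 m[φ8→B] = [0, 4]
r9 m[B→φ0] = [14, 6]
r9 m[B→φ2] = [15, 14]
r9 m[B→φ6] = [15, 14]
r9 m[B→φ8] = [22, 11]
r9 m[G→φ0] = [5, 13]
r9 m[G→φ5] = [14, 18]
r9 m[G→φ7] = [11, 17]
r9 m[R→φ2] = [6, 0]
r9 m[R→φ3] = [16, 15]
r9 m[A→φ3] = [0, 0]
r9 m[J→φ2] = [0, 0]
r9 m[C→φ1] = [4, 1]
r9 m[C→φ4] = [17, 14]
r9 m[Q→φ0] = [3, 5]
r9 m[Q→φ1] = [12, 16]
r10 m[φ0→B] = [8, 9]
r10 m[φ0→G] = [10, 11]
r10 m[φ0→Q] = [12, 16]
r10 m[φ1→C] = [17, 14]
r10 m[φ1→Q] = [3, 5]
r10 m[φ2→B] = [7, 1]
r10 m[φ2→R] = [16, 15]
r10 m[φ2→J] = [15, 18]
r10 m[φ3→R] = [6, 0]
r10 m[φ3→A] = [15, 16]
r10 m[φ4→C] = [4, 1]
r10 m[φ5→G] = [1, 6]
r10 m[φ6→B] = [7, 1]
r10 m[φ7→G] = [4, 7]
r10 m[φ8→B] = [0, 4]
r10 m[B→φ0] = [14, 6]
r10 m[B→φ2] = [15, 14]
r10 m[B→φ6] = [15, 14]
r10 m[B→φ8] = [22, 11]
r10 m[G→φ0] = [5, 13]
r10 m[G→φ5] = [14, 18]
r10 m[G→φ7] = [11, 17]
r10 m[R→φ2] = [6, 0]
r10 m[R→φ3] = [16, 15]
r10 m[A→φ3] = [0, 0]
r10 m[J→φ2] = [0, 0]
r10 m[C→φ1] = [4, 1]
r10 m[C→φ4] = [17, 14]
r10 m[Q→φ0] = [3, 5]
r10 m[Q→φ1] = [12, 16]
fixed point reached at round 10
b[R] = ⊗ incoming = [22, 15]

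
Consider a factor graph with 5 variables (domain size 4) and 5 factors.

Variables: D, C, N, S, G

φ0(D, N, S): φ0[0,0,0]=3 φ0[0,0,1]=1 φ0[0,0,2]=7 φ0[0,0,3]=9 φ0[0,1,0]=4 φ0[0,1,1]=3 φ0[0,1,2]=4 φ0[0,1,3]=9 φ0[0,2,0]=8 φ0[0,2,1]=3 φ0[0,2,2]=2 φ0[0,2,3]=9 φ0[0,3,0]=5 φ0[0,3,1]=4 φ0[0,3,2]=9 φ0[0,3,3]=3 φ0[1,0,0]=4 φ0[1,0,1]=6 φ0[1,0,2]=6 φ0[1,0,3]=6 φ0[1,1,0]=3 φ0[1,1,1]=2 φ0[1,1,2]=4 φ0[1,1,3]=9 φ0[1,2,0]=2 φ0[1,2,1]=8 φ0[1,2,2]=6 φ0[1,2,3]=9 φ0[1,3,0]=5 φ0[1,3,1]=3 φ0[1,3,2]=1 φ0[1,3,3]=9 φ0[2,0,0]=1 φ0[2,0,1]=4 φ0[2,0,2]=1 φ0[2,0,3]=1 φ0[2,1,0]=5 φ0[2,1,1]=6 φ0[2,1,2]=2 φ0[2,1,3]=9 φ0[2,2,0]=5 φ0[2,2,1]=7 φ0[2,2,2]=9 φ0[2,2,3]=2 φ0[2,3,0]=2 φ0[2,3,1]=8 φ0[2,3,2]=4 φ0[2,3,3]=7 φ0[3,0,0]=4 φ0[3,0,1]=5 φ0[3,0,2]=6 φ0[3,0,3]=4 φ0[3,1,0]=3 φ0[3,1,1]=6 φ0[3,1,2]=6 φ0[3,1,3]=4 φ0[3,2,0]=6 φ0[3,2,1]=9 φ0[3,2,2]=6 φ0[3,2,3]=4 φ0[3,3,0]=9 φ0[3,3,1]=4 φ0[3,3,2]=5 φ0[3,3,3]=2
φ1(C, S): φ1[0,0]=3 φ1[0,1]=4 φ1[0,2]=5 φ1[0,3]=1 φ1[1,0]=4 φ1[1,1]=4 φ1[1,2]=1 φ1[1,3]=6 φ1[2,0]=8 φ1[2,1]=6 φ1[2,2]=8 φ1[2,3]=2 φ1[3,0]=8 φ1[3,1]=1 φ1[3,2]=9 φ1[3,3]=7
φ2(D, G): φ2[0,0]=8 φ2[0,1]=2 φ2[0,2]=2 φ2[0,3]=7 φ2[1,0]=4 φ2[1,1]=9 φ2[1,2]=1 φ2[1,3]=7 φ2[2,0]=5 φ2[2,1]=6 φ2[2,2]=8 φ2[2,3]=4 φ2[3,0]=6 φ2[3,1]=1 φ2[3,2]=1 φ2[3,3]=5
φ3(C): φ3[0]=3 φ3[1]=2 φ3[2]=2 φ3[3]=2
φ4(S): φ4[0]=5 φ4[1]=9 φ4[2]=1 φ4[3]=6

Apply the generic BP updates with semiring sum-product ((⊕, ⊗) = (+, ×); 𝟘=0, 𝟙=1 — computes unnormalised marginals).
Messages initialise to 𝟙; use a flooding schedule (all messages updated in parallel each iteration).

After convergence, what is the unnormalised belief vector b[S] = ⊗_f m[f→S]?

init: all messages = 𝟙 over 4 values
r1 m[φ0→D] = [83, 83, 73, 83]
r1 m[φ0→N] = [68, 79, 95, 80]
r1 m[φ0→S] = [69, 79, 78, 96]
r1 m[φ1→C] = [13, 15, 24, 25]
r1 m[φ1→S] = [23, 15, 23, 16]
r1 m[φ2→D] = [19, 21, 23, 13]
r1 m[φ2→G] = [23, 18, 12, 23]
r1 m[φ3→C] = [3, 2, 2, 2]
r1 m[φ4→S] = [5, 9, 1, 6]
r1 m[D→φ0] = [1, 1, 1, 1]
r1 m[D→φ2] = [1, 1, 1, 1]
r1 m[C→φ1] = [1, 1, 1, 1]
r1 m[C→φ3] = [1, 1, 1, 1]
r1 m[N→φ0] = [1, 1, 1, 1]
r1 m[S→φ0] = [1, 1, 1, 1]
r1 m[S→φ1] = [1, 1, 1, 1]
r1 m[S→φ4] = [1, 1, 1, 1]
r1 m[G→φ2] = [1, 1, 1, 1]
r2 m[φ0→D] = [83, 83, 73, 83]
r2 m[φ0→N] = [68, 79, 95, 80]
r2 m[φ0→S] = [69, 79, 78, 96]
r2 m[φ1→C] = [13, 15, 24, 25]
r2 m[φ1→S] = [23, 15, 23, 16]
r2 m[φ2→D] = [19, 21, 23, 13]
r2 m[φ2→G] = [23, 18, 12, 23]
r2 m[φ3→C] = [3, 2, 2, 2]
r2 m[φ4→S] = [5, 9, 1, 6]
r2 m[D→φ0] = [19, 21, 23, 13]
r2 m[D→φ2] = [83, 83, 73, 83]
r2 m[C→φ1] = [3, 2, 2, 2]
r2 m[C→φ3] = [13, 15, 24, 25]
r2 m[N→φ0] = [1, 1, 1, 1]
r2 m[S→φ0] = [115, 135, 23, 96]
r2 m[S→φ1] = [345, 711, 78, 576]
r2 m[S→φ4] = [1587, 1185, 1794, 1536]
r2 m[G→φ2] = [1, 1, 1, 1]
r3 m[φ0→D] = [7171, 7734, 7062, 7643]
r3 m[φ0→N] = [109602, 142176, 166705, 141965]
r3 m[φ0→S] = [1259, 1495, 1442, 1882]
r3 m[φ1→C] = [4845, 7758, 8802, 8205]
r3 m[φ1→S] = [49, 34, 51, 33]
r3 m[φ2→D] = [19, 21, 23, 13]
r3 m[φ2→G] = [1859, 1434, 916, 1869]
r3 m[φ3→C] = [3, 2, 2, 2]
r3 m[φ4→S] = [5, 9, 1, 6]
r3 m[D→φ0] = [19, 21, 23, 13]
r3 m[D→φ2] = [83, 83, 73, 83]
r3 m[C→φ1] = [3, 2, 2, 2]
r3 m[C→φ3] = [13, 15, 24, 25]
r3 m[N→φ0] = [1, 1, 1, 1]
r3 m[S→φ0] = [115, 135, 23, 96]
r3 m[S→φ1] = [345, 711, 78, 576]
r3 m[S→φ4] = [1587, 1185, 1794, 1536]
r3 m[G→φ2] = [1, 1, 1, 1]
r4 m[φ0→D] = [7171, 7734, 7062, 7643]
r4 m[φ0→N] = [109602, 142176, 166705, 141965]
r4 m[φ0→S] = [1259, 1495, 1442, 1882]
r4 m[φ1→C] = [4845, 7758, 8802, 8205]
r4 m[φ1→S] = [49, 34, 51, 33]
r4 m[φ2→D] = [19, 21, 23, 13]
r4 m[φ2→G] = [1859, 1434, 916, 1869]
r4 m[φ3→C] = [3, 2, 2, 2]
r4 m[φ4→S] = [5, 9, 1, 6]
r4 m[D→φ0] = [19, 21, 23, 13]
r4 m[D→φ2] = [7171, 7734, 7062, 7643]
r4 m[C→φ1] = [3, 2, 2, 2]
r4 m[C→φ3] = [4845, 7758, 8802, 8205]
r4 m[N→φ0] = [1, 1, 1, 1]
r4 m[S→φ0] = [245, 306, 51, 198]
r4 m[S→φ1] = [6295, 13455, 1442, 11292]
r4 m[S→φ4] = [61691, 50830, 73542, 62106]
r4 m[G→φ2] = [1, 1, 1, 1]
r5 m[φ0→D] = [15328, 16645, 15413, 16679]
r5 m[φ0→N] = [237348, 305221, 362316, 307218]
r5 m[φ0→S] = [1259, 1495, 1442, 1882]
r5 m[φ1→C] = [91207, 148194, 165210, 155837]
r5 m[φ1→S] = [49, 34, 51, 33]
r5 m[φ2→D] = [19, 21, 23, 13]
r5 m[φ2→G] = [169472, 133963, 86215, 170798]
r5 m[φ3→C] = [3, 2, 2, 2]
r5 m[φ4→S] = [5, 9, 1, 6]
r5 m[D→φ0] = [19, 21, 23, 13]
r5 m[D→φ2] = [7171, 7734, 7062, 7643]
r5 m[C→φ1] = [3, 2, 2, 2]
r5 m[C→φ3] = [4845, 7758, 8802, 8205]
r5 m[N→φ0] = [1, 1, 1, 1]
r5 m[S→φ0] = [245, 306, 51, 198]
r5 m[S→φ1] = [6295, 13455, 1442, 11292]
r5 m[S→φ4] = [61691, 50830, 73542, 62106]
r5 m[G→φ2] = [1, 1, 1, 1]
r6 m[φ0→D] = [15328, 16645, 15413, 16679]
r6 m[φ0→N] = [237348, 305221, 362316, 307218]
r6 m[φ0→S] = [1259, 1495, 1442, 1882]
r6 m[φ1→C] = [91207, 148194, 165210, 155837]
r6 m[φ1→S] = [49, 34, 51, 33]
r6 m[φ2→D] = [19, 21, 23, 13]
r6 m[φ2→G] = [169472, 133963, 86215, 170798]
r6 m[φ3→C] = [3, 2, 2, 2]
r6 m[φ4→S] = [5, 9, 1, 6]
r6 m[D→φ0] = [19, 21, 23, 13]
r6 m[D→φ2] = [15328, 16645, 15413, 16679]
r6 m[C→φ1] = [3, 2, 2, 2]
r6 m[C→φ3] = [91207, 148194, 165210, 155837]
r6 m[N→φ0] = [1, 1, 1, 1]
r6 m[S→φ0] = [245, 306, 51, 198]
r6 m[S→φ1] = [6295, 13455, 1442, 11292]
r6 m[S→φ4] = [61691, 50830, 73542, 62106]
r6 m[G→φ2] = [1, 1, 1, 1]
r7 m[φ0→D] = [15328, 16645, 15413, 16679]
r7 m[φ0→N] = [237348, 305221, 362316, 307218]
r7 m[φ0→S] = [1259, 1495, 1442, 1882]
r7 m[φ1→C] = [91207, 148194, 165210, 155837]
r7 m[φ1→S] = [49, 34, 51, 33]
r7 m[φ2→D] = [19, 21, 23, 13]
r7 m[φ2→G] = [366343, 289618, 187284, 368858]
r7 m[φ3→C] = [3, 2, 2, 2]
r7 m[φ4→S] = [5, 9, 1, 6]
r7 m[D→φ0] = [19, 21, 23, 13]
r7 m[D→φ2] = [15328, 16645, 15413, 16679]
r7 m[C→φ1] = [3, 2, 2, 2]
r7 m[C→φ3] = [91207, 148194, 165210, 155837]
r7 m[N→φ0] = [1, 1, 1, 1]
r7 m[S→φ0] = [245, 306, 51, 198]
r7 m[S→φ1] = [6295, 13455, 1442, 11292]
r7 m[S→φ4] = [61691, 50830, 73542, 62106]
r7 m[G→φ2] = [1, 1, 1, 1]
r8 m[φ0→D] = [15328, 16645, 15413, 16679]
r8 m[φ0→N] = [237348, 305221, 362316, 307218]
r8 m[φ0→S] = [1259, 1495, 1442, 1882]
r8 m[φ1→C] = [91207, 148194, 165210, 155837]
r8 m[φ1→S] = [49, 34, 51, 33]
r8 m[φ2→D] = [19, 21, 23, 13]
r8 m[φ2→G] = [366343, 289618, 187284, 368858]
r8 m[φ3→C] = [3, 2, 2, 2]
r8 m[φ4→S] = [5, 9, 1, 6]
r8 m[D→φ0] = [19, 21, 23, 13]
r8 m[D→φ2] = [15328, 16645, 15413, 16679]
r8 m[C→φ1] = [3, 2, 2, 2]
r8 m[C→φ3] = [91207, 148194, 165210, 155837]
r8 m[N→φ0] = [1, 1, 1, 1]
r8 m[S→φ0] = [245, 306, 51, 198]
r8 m[S→φ1] = [6295, 13455, 1442, 11292]
r8 m[S→φ4] = [61691, 50830, 73542, 62106]
r8 m[G→φ2] = [1, 1, 1, 1]
fixed point reached at round 8
b[S] = ⊗ incoming = [308455, 457470, 73542, 372636]

b[S] = [308455, 457470, 73542, 372636]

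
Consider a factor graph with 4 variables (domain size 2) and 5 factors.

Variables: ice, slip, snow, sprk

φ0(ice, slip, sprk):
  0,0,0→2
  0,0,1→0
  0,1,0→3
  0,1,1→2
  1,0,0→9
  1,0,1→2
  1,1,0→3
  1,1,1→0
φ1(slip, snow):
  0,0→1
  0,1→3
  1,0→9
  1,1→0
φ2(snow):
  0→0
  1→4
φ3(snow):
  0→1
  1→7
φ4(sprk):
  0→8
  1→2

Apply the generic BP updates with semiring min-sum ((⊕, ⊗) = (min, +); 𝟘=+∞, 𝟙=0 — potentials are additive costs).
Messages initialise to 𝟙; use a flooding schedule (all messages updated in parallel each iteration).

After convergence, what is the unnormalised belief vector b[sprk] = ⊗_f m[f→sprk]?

b[sprk] = [12, 4]

init: all messages = 𝟙 over 2 values
r1 m[φ0→ice] = [0, 0]
r1 m[φ0→slip] = [0, 0]
r1 m[φ0→sprk] = [2, 0]
r1 m[φ1→slip] = [1, 0]
r1 m[φ1→snow] = [1, 0]
r1 m[φ2→snow] = [0, 4]
r1 m[φ3→snow] = [1, 7]
r1 m[φ4→sprk] = [8, 2]
r1 m[ice→φ0] = [0, 0]
r1 m[slip→φ0] = [0, 0]
r1 m[slip→φ1] = [0, 0]
r1 m[snow→φ1] = [0, 0]
r1 m[snow→φ2] = [0, 0]
r1 m[snow→φ3] = [0, 0]
r1 m[sprk→φ0] = [0, 0]
r1 m[sprk→φ4] = [0, 0]
r2 m[φ0→ice] = [0, 0]
r2 m[φ0→slip] = [0, 0]
r2 m[φ0→sprk] = [2, 0]
r2 m[φ1→slip] = [1, 0]
r2 m[φ1→snow] = [1, 0]
r2 m[φ2→snow] = [0, 4]
r2 m[φ3→snow] = [1, 7]
r2 m[φ4→sprk] = [8, 2]
r2 m[ice→φ0] = [0, 0]
r2 m[slip→φ0] = [1, 0]
r2 m[slip→φ1] = [0, 0]
r2 m[snow→φ1] = [1, 11]
r2 m[snow→φ2] = [2, 7]
r2 m[snow→φ3] = [1, 4]
r2 m[sprk→φ0] = [8, 2]
r2 m[sprk→φ4] = [2, 0]
r3 m[φ0→ice] = [3, 2]
r3 m[φ0→slip] = [2, 2]
r3 m[φ0→sprk] = [3, 0]
r3 m[φ1→slip] = [2, 10]
r3 m[φ1→snow] = [1, 0]
r3 m[φ2→snow] = [0, 4]
r3 m[φ3→snow] = [1, 7]
r3 m[φ4→sprk] = [8, 2]
r3 m[ice→φ0] = [0, 0]
r3 m[slip→φ0] = [1, 0]
r3 m[slip→φ1] = [0, 0]
r3 m[snow→φ1] = [1, 11]
r3 m[snow→φ2] = [2, 7]
r3 m[snow→φ3] = [1, 4]
r3 m[sprk→φ0] = [8, 2]
r3 m[sprk→φ4] = [2, 0]
r4 m[φ0→ice] = [3, 2]
r4 m[φ0→slip] = [2, 2]
r4 m[φ0→sprk] = [3, 0]
r4 m[φ1→slip] = [2, 10]
r4 m[φ1→snow] = [1, 0]
r4 m[φ2→snow] = [0, 4]
r4 m[φ3→snow] = [1, 7]
r4 m[φ4→sprk] = [8, 2]
r4 m[ice→φ0] = [0, 0]
r4 m[slip→φ0] = [2, 10]
r4 m[slip→φ1] = [2, 2]
r4 m[snow→φ1] = [1, 11]
r4 m[snow→φ2] = [2, 7]
r4 m[snow→φ3] = [1, 4]
r4 m[sprk→φ0] = [8, 2]
r4 m[sprk→φ4] = [3, 0]
r5 m[φ0→ice] = [4, 6]
r5 m[φ0→slip] = [2, 2]
r5 m[φ0→sprk] = [4, 2]
r5 m[φ1→slip] = [2, 10]
r5 m[φ1→snow] = [3, 2]
r5 m[φ2→snow] = [0, 4]
r5 m[φ3→snow] = [1, 7]
r5 m[φ4→sprk] = [8, 2]
r5 m[ice→φ0] = [0, 0]
r5 m[slip→φ0] = [2, 10]
r5 m[slip→φ1] = [2, 2]
r5 m[snow→φ1] = [1, 11]
r5 m[snow→φ2] = [2, 7]
r5 m[snow→φ3] = [1, 4]
r5 m[sprk→φ0] = [8, 2]
r5 m[sprk→φ4] = [3, 0]
r6 m[φ0→ice] = [4, 6]
r6 m[φ0→slip] = [2, 2]
r6 m[φ0→sprk] = [4, 2]
r6 m[φ1→slip] = [2, 10]
r6 m[φ1→snow] = [3, 2]
r6 m[φ2→snow] = [0, 4]
r6 m[φ3→snow] = [1, 7]
r6 m[φ4→sprk] = [8, 2]
r6 m[ice→φ0] = [0, 0]
r6 m[slip→φ0] = [2, 10]
r6 m[slip→φ1] = [2, 2]
r6 m[snow→φ1] = [1, 11]
r6 m[snow→φ2] = [4, 9]
r6 m[snow→φ3] = [3, 6]
r6 m[sprk→φ0] = [8, 2]
r6 m[sprk→φ4] = [4, 2]
r7 m[φ0→ice] = [4, 6]
r7 m[φ0→slip] = [2, 2]
r7 m[φ0→sprk] = [4, 2]
r7 m[φ1→slip] = [2, 10]
r7 m[φ1→snow] = [3, 2]
r7 m[φ2→snow] = [0, 4]
r7 m[φ3→snow] = [1, 7]
r7 m[φ4→sprk] = [8, 2]
r7 m[ice→φ0] = [0, 0]
r7 m[slip→φ0] = [2, 10]
r7 m[slip→φ1] = [2, 2]
r7 m[snow→φ1] = [1, 11]
r7 m[snow→φ2] = [4, 9]
r7 m[snow→φ3] = [3, 6]
r7 m[sprk→φ0] = [8, 2]
r7 m[sprk→φ4] = [4, 2]
fixed point reached at round 7
b[sprk] = ⊗ incoming = [12, 4]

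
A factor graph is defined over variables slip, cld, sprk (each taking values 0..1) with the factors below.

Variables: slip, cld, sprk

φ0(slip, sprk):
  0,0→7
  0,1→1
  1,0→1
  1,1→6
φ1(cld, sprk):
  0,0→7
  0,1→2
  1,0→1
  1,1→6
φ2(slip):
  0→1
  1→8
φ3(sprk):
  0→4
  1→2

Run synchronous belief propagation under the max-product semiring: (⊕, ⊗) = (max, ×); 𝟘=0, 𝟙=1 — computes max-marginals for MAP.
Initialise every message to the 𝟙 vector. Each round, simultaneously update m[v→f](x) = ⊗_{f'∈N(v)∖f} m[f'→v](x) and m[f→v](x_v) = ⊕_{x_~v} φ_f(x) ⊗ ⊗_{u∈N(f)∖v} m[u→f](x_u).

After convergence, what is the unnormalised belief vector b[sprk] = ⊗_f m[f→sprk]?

b[sprk] = [224, 576]

init: all messages = 𝟙 over 2 values
r1 m[φ0→slip] = [7, 6]
r1 m[φ0→sprk] = [7, 6]
r1 m[φ1→cld] = [7, 6]
r1 m[φ1→sprk] = [7, 6]
r1 m[φ2→slip] = [1, 8]
r1 m[φ3→sprk] = [4, 2]
r1 m[slip→φ0] = [1, 1]
r1 m[slip→φ2] = [1, 1]
r1 m[cld→φ1] = [1, 1]
r1 m[sprk→φ0] = [1, 1]
r1 m[sprk→φ1] = [1, 1]
r1 m[sprk→φ3] = [1, 1]
r2 m[φ0→slip] = [7, 6]
r2 m[φ0→sprk] = [7, 6]
r2 m[φ1→cld] = [7, 6]
r2 m[φ1→sprk] = [7, 6]
r2 m[φ2→slip] = [1, 8]
r2 m[φ3→sprk] = [4, 2]
r2 m[slip→φ0] = [1, 8]
r2 m[slip→φ2] = [7, 6]
r2 m[cld→φ1] = [1, 1]
r2 m[sprk→φ0] = [28, 12]
r2 m[sprk→φ1] = [28, 12]
r2 m[sprk→φ3] = [49, 36]
r3 m[φ0→slip] = [196, 72]
r3 m[φ0→sprk] = [8, 48]
r3 m[φ1→cld] = [196, 72]
r3 m[φ1→sprk] = [7, 6]
r3 m[φ2→slip] = [1, 8]
r3 m[φ3→sprk] = [4, 2]
r3 m[slip→φ0] = [1, 8]
r3 m[slip→φ2] = [7, 6]
r3 m[cld→φ1] = [1, 1]
r3 m[sprk→φ0] = [28, 12]
r3 m[sprk→φ1] = [28, 12]
r3 m[sprk→φ3] = [49, 36]
r4 m[φ0→slip] = [196, 72]
r4 m[φ0→sprk] = [8, 48]
r4 m[φ1→cld] = [196, 72]
r4 m[φ1→sprk] = [7, 6]
r4 m[φ2→slip] = [1, 8]
r4 m[φ3→sprk] = [4, 2]
r4 m[slip→φ0] = [1, 8]
r4 m[slip→φ2] = [196, 72]
r4 m[cld→φ1] = [1, 1]
r4 m[sprk→φ0] = [28, 12]
r4 m[sprk→φ1] = [32, 96]
r4 m[sprk→φ3] = [56, 288]
r5 m[φ0→slip] = [196, 72]
r5 m[φ0→sprk] = [8, 48]
r5 m[φ1→cld] = [224, 576]
r5 m[φ1→sprk] = [7, 6]
r5 m[φ2→slip] = [1, 8]
r5 m[φ3→sprk] = [4, 2]
r5 m[slip→φ0] = [1, 8]
r5 m[slip→φ2] = [196, 72]
r5 m[cld→φ1] = [1, 1]
r5 m[sprk→φ0] = [28, 12]
r5 m[sprk→φ1] = [32, 96]
r5 m[sprk→φ3] = [56, 288]
r6 m[φ0→slip] = [196, 72]
r6 m[φ0→sprk] = [8, 48]
r6 m[φ1→cld] = [224, 576]
r6 m[φ1→sprk] = [7, 6]
r6 m[φ2→slip] = [1, 8]
r6 m[φ3→sprk] = [4, 2]
r6 m[slip→φ0] = [1, 8]
r6 m[slip→φ2] = [196, 72]
r6 m[cld→φ1] = [1, 1]
r6 m[sprk→φ0] = [28, 12]
r6 m[sprk→φ1] = [32, 96]
r6 m[sprk→φ3] = [56, 288]
fixed point reached at round 6
b[sprk] = ⊗ incoming = [224, 576]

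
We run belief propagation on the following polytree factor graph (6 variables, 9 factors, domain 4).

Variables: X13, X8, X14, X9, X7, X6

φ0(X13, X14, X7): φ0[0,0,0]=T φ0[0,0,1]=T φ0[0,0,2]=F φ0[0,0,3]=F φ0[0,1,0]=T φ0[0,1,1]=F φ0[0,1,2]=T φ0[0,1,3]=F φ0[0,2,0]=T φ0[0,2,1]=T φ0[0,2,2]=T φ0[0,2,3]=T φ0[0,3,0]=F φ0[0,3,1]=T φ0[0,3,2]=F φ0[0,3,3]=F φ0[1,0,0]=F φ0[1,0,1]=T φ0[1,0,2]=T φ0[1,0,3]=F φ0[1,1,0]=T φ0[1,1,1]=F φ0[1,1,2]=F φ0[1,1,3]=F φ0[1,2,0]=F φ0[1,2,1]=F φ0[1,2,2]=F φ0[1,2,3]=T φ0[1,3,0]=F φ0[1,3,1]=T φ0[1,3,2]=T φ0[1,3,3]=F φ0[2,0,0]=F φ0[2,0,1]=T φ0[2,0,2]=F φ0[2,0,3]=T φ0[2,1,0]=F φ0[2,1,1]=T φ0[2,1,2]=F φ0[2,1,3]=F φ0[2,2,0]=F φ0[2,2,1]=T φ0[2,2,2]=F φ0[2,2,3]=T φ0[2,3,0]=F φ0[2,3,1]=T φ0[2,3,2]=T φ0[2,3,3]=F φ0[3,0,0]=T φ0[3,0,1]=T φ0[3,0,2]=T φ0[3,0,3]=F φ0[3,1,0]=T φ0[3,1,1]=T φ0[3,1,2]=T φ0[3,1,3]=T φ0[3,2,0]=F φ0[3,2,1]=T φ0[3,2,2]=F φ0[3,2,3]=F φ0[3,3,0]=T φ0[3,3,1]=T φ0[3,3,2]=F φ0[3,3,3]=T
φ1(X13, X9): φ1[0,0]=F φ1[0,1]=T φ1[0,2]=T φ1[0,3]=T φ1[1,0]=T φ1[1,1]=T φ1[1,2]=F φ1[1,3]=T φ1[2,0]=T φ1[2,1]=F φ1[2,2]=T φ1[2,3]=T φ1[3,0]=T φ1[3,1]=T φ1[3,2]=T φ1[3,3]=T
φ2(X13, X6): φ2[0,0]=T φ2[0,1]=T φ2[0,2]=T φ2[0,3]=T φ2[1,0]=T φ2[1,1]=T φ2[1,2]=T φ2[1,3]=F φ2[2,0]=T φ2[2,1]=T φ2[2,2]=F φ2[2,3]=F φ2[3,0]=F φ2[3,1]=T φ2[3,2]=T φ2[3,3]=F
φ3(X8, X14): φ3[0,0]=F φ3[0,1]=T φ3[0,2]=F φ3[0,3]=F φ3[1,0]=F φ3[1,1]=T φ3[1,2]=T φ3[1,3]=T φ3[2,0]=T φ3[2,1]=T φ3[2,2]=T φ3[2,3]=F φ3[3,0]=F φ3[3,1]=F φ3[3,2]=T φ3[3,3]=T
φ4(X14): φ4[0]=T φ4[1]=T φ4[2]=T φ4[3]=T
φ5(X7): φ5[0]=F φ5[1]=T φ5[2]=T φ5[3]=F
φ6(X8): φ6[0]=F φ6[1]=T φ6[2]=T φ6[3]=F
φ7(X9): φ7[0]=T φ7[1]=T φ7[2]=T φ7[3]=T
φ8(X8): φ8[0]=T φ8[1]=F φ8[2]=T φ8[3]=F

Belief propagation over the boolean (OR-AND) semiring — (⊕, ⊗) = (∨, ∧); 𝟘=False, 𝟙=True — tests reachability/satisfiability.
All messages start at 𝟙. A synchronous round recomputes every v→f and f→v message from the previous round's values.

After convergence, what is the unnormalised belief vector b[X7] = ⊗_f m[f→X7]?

init: all messages = 𝟙 over 4 values
r1 m[φ0→X13] = [T, T, T, T]
r1 m[φ0→X14] = [T, T, T, T]
r1 m[φ0→X7] = [T, T, T, T]
r1 m[φ1→X13] = [T, T, T, T]
r1 m[φ1→X9] = [T, T, T, T]
r1 m[φ2→X13] = [T, T, T, T]
r1 m[φ2→X6] = [T, T, T, T]
r1 m[φ3→X8] = [T, T, T, T]
r1 m[φ3→X14] = [T, T, T, T]
r1 m[φ4→X14] = [T, T, T, T]
r1 m[φ5→X7] = [F, T, T, F]
r1 m[φ6→X8] = [F, T, T, F]
r1 m[φ7→X9] = [T, T, T, T]
r1 m[φ8→X8] = [T, F, T, F]
r1 m[X13→φ0] = [T, T, T, T]
r1 m[X13→φ1] = [T, T, T, T]
r1 m[X13→φ2] = [T, T, T, T]
r1 m[X8→φ3] = [T, T, T, T]
r1 m[X8→φ6] = [T, T, T, T]
r1 m[X8→φ8] = [T, T, T, T]
r1 m[X14→φ0] = [T, T, T, T]
r1 m[X14→φ3] = [T, T, T, T]
r1 m[X14→φ4] = [T, T, T, T]
r1 m[X9→φ1] = [T, T, T, T]
r1 m[X9→φ7] = [T, T, T, T]
r1 m[X7→φ0] = [T, T, T, T]
r1 m[X7→φ5] = [T, T, T, T]
r1 m[X6→φ2] = [T, T, T, T]
r2 m[φ0→X13] = [T, T, T, T]
r2 m[φ0→X14] = [T, T, T, T]
r2 m[φ0→X7] = [T, T, T, T]
r2 m[φ1→X13] = [T, T, T, T]
r2 m[φ1→X9] = [T, T, T, T]
r2 m[φ2→X13] = [T, T, T, T]
r2 m[φ2→X6] = [T, T, T, T]
r2 m[φ3→X8] = [T, T, T, T]
r2 m[φ3→X14] = [T, T, T, T]
r2 m[φ4→X14] = [T, T, T, T]
r2 m[φ5→X7] = [F, T, T, F]
r2 m[φ6→X8] = [F, T, T, F]
r2 m[φ7→X9] = [T, T, T, T]
r2 m[φ8→X8] = [T, F, T, F]
r2 m[X13→φ0] = [T, T, T, T]
r2 m[X13→φ1] = [T, T, T, T]
r2 m[X13→φ2] = [T, T, T, T]
r2 m[X8→φ3] = [F, F, T, F]
r2 m[X8→φ6] = [T, F, T, F]
r2 m[X8→φ8] = [F, T, T, F]
r2 m[X14→φ0] = [T, T, T, T]
r2 m[X14→φ3] = [T, T, T, T]
r2 m[X14→φ4] = [T, T, T, T]
r2 m[X9→φ1] = [T, T, T, T]
r2 m[X9→φ7] = [T, T, T, T]
r2 m[X7→φ0] = [F, T, T, F]
r2 m[X7→φ5] = [T, T, T, T]
r2 m[X6→φ2] = [T, T, T, T]
r3 m[φ0→X13] = [T, T, T, T]
r3 m[φ0→X14] = [T, T, T, T]
r3 m[φ0→X7] = [T, T, T, T]
r3 m[φ1→X13] = [T, T, T, T]
r3 m[φ1→X9] = [T, T, T, T]
r3 m[φ2→X13] = [T, T, T, T]
r3 m[φ2→X6] = [T, T, T, T]
r3 m[φ3→X8] = [T, T, T, T]
r3 m[φ3→X14] = [T, T, T, F]
r3 m[φ4→X14] = [T, T, T, T]
r3 m[φ5→X7] = [F, T, T, F]
r3 m[φ6→X8] = [F, T, T, F]
r3 m[φ7→X9] = [T, T, T, T]
r3 m[φ8→X8] = [T, F, T, F]
r3 m[X13→φ0] = [T, T, T, T]
r3 m[X13→φ1] = [T, T, T, T]
r3 m[X13→φ2] = [T, T, T, T]
r3 m[X8→φ3] = [F, F, T, F]
r3 m[X8→φ6] = [T, F, T, F]
r3 m[X8→φ8] = [F, T, T, F]
r3 m[X14→φ0] = [T, T, T, T]
r3 m[X14→φ3] = [T, T, T, T]
r3 m[X14→φ4] = [T, T, T, T]
r3 m[X9→φ1] = [T, T, T, T]
r3 m[X9→φ7] = [T, T, T, T]
r3 m[X7→φ0] = [F, T, T, F]
r3 m[X7→φ5] = [T, T, T, T]
r3 m[X6→φ2] = [T, T, T, T]
r4 m[φ0→X13] = [T, T, T, T]
r4 m[φ0→X14] = [T, T, T, T]
r4 m[φ0→X7] = [T, T, T, T]
r4 m[φ1→X13] = [T, T, T, T]
r4 m[φ1→X9] = [T, T, T, T]
r4 m[φ2→X13] = [T, T, T, T]
r4 m[φ2→X6] = [T, T, T, T]
r4 m[φ3→X8] = [T, T, T, T]
r4 m[φ3→X14] = [T, T, T, F]
r4 m[φ4→X14] = [T, T, T, T]
r4 m[φ5→X7] = [F, T, T, F]
r4 m[φ6→X8] = [F, T, T, F]
r4 m[φ7→X9] = [T, T, T, T]
r4 m[φ8→X8] = [T, F, T, F]
r4 m[X13→φ0] = [T, T, T, T]
r4 m[X13→φ1] = [T, T, T, T]
r4 m[X13→φ2] = [T, T, T, T]
r4 m[X8→φ3] = [F, F, T, F]
r4 m[X8→φ6] = [T, F, T, F]
r4 m[X8→φ8] = [F, T, T, F]
r4 m[X14→φ0] = [T, T, T, F]
r4 m[X14→φ3] = [T, T, T, T]
r4 m[X14→φ4] = [T, T, T, F]
r4 m[X9→φ1] = [T, T, T, T]
r4 m[X9→φ7] = [T, T, T, T]
r4 m[X7→φ0] = [F, T, T, F]
r4 m[X7→φ5] = [T, T, T, T]
r4 m[X6→φ2] = [T, T, T, T]
r5 m[φ0→X13] = [T, T, T, T]
r5 m[φ0→X14] = [T, T, T, T]
r5 m[φ0→X7] = [T, T, T, T]
r5 m[φ1→X13] = [T, T, T, T]
r5 m[φ1→X9] = [T, T, T, T]
r5 m[φ2→X13] = [T, T, T, T]
r5 m[φ2→X6] = [T, T, T, T]
r5 m[φ3→X8] = [T, T, T, T]
r5 m[φ3→X14] = [T, T, T, F]
r5 m[φ4→X14] = [T, T, T, T]
r5 m[φ5→X7] = [F, T, T, F]
r5 m[φ6→X8] = [F, T, T, F]
r5 m[φ7→X9] = [T, T, T, T]
r5 m[φ8→X8] = [T, F, T, F]
r5 m[X13→φ0] = [T, T, T, T]
r5 m[X13→φ1] = [T, T, T, T]
r5 m[X13→φ2] = [T, T, T, T]
r5 m[X8→φ3] = [F, F, T, F]
r5 m[X8→φ6] = [T, F, T, F]
r5 m[X8→φ8] = [F, T, T, F]
r5 m[X14→φ0] = [T, T, T, F]
r5 m[X14→φ3] = [T, T, T, T]
r5 m[X14→φ4] = [T, T, T, F]
r5 m[X9→φ1] = [T, T, T, T]
r5 m[X9→φ7] = [T, T, T, T]
r5 m[X7→φ0] = [F, T, T, F]
r5 m[X7→φ5] = [T, T, T, T]
r5 m[X6→φ2] = [T, T, T, T]
fixed point reached at round 5
b[X7] = ⊗ incoming = [F, T, T, F]

b[X7] = [F, T, T, F]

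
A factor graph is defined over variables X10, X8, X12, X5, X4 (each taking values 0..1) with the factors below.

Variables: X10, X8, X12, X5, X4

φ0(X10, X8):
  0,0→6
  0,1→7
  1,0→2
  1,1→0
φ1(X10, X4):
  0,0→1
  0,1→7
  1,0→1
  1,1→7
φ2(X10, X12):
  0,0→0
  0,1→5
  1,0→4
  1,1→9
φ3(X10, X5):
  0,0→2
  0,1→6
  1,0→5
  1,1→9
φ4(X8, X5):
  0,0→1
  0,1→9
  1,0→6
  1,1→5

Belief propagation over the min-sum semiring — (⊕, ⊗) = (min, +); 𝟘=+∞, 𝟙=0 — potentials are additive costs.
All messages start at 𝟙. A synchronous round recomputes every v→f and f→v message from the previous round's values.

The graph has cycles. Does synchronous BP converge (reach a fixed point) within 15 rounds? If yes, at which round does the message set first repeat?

init: all messages = 𝟙 over 2 values
r1 m[φ0→X10] = [6, 0]
r1 m[φ0→X8] = [2, 0]
r1 m[φ1→X10] = [1, 1]
r1 m[φ1→X4] = [1, 7]
r1 m[φ2→X10] = [0, 4]
r1 m[φ2→X12] = [0, 5]
r1 m[φ3→X10] = [2, 5]
r1 m[φ3→X5] = [2, 6]
r1 m[φ4→X8] = [1, 5]
r1 m[φ4→X5] = [1, 5]
r1 m[X10→φ0] = [0, 0]
r1 m[X10→φ1] = [0, 0]
r1 m[X10→φ2] = [0, 0]
r1 m[X10→φ3] = [0, 0]
r1 m[X8→φ0] = [0, 0]
r1 m[X8→φ4] = [0, 0]
r1 m[X12→φ2] = [0, 0]
r1 m[X5→φ3] = [0, 0]
r1 m[X5→φ4] = [0, 0]
r1 m[X4→φ1] = [0, 0]
r2 m[φ0→X10] = [6, 0]
r2 m[φ0→X8] = [2, 0]
r2 m[φ1→X10] = [1, 1]
r2 m[φ1→X4] = [1, 7]
r2 m[φ2→X10] = [0, 4]
r2 m[φ2→X12] = [0, 5]
r2 m[φ3→X10] = [2, 5]
r2 m[φ3→X5] = [2, 6]
r2 m[φ4→X8] = [1, 5]
r2 m[φ4→X5] = [1, 5]
r2 m[X10→φ0] = [3, 10]
r2 m[X10→φ1] = [8, 9]
r2 m[X10→φ2] = [9, 6]
r2 m[X10→φ3] = [7, 5]
r2 m[X8→φ0] = [1, 5]
r2 m[X8→φ4] = [2, 0]
r2 m[X12→φ2] = [0, 0]
r2 m[X5→φ3] = [1, 5]
r2 m[X5→φ4] = [2, 6]
r2 m[X4→φ1] = [0, 0]
r3 m[φ0→X10] = [7, 3]
r3 m[φ0→X8] = [9, 10]
r3 m[φ1→X10] = [1, 1]
r3 m[φ1→X4] = [9, 15]
r3 m[φ2→X10] = [0, 4]
r3 m[φ2→X12] = [9, 14]
r3 m[φ3→X10] = [3, 6]
r3 m[φ3→X5] = [9, 13]
r3 m[φ4→X8] = [3, 8]
r3 m[φ4→X5] = [3, 5]
r3 m[X10→φ0] = [3, 10]
r3 m[X10→φ1] = [8, 9]
r3 m[X10→φ2] = [9, 6]
r3 m[X10→φ3] = [7, 5]
r3 m[X8→φ0] = [1, 5]
r3 m[X8→φ4] = [2, 0]
r3 m[X12→φ2] = [0, 0]
r3 m[X5→φ3] = [1, 5]
r3 m[X5→φ4] = [2, 6]
r3 m[X4→φ1] = [0, 0]
r4 m[φ0→X10] = [7, 3]
r4 m[φ0→X8] = [9, 10]
r4 m[φ1→X10] = [1, 1]
r4 m[φ1→X4] = [9, 15]
r4 m[φ2→X10] = [0, 4]
r4 m[φ2→X12] = [9, 14]
r4 m[φ3→X10] = [3, 6]
r4 m[φ3→X5] = [9, 13]
r4 m[φ4→X8] = [3, 8]
r4 m[φ4→X5] = [3, 5]
r4 m[X10→φ0] = [4, 11]
r4 m[X10→φ1] = [10, 13]
r4 m[X10→φ2] = [11, 10]
r4 m[X10→φ3] = [8, 8]
r4 m[X8→φ0] = [3, 8]
r4 m[X8→φ4] = [9, 10]
r4 m[X12→φ2] = [0, 0]
r4 m[X5→φ3] = [3, 5]
r4 m[X5→φ4] = [9, 13]
r4 m[X4→φ1] = [0, 0]
r5 m[φ0→X10] = [9, 5]
r5 m[φ0→X8] = [10, 11]
r5 m[φ1→X10] = [1, 1]
r5 m[φ1→X4] = [11, 17]
r5 m[φ2→X10] = [0, 4]
r5 m[φ2→X12] = [11, 16]
r5 m[φ3→X10] = [5, 8]
r5 m[φ3→X5] = [10, 14]
r5 m[φ4→X8] = [10, 15]
r5 m[φ4→X5] = [10, 15]
r5 m[X10→φ0] = [4, 11]
r5 m[X10→φ1] = [10, 13]
r5 m[X10→φ2] = [11, 10]
r5 m[X10→φ3] = [8, 8]
r5 m[X8→φ0] = [3, 8]
r5 m[X8→φ4] = [9, 10]
r5 m[X12→φ2] = [0, 0]
r5 m[X5→φ3] = [3, 5]
r5 m[X5→φ4] = [9, 13]
r5 m[X4→φ1] = [0, 0]
r6 m[φ0→X10] = [9, 5]
r6 m[φ0→X8] = [10, 11]
r6 m[φ1→X10] = [1, 1]
r6 m[φ1→X4] = [11, 17]
r6 m[φ2→X10] = [0, 4]
r6 m[φ2→X12] = [11, 16]
r6 m[φ3→X10] = [5, 8]
r6 m[φ3→X5] = [10, 14]
r6 m[φ4→X8] = [10, 15]
r6 m[φ4→X5] = [10, 15]
r6 m[X10→φ0] = [6, 13]
r6 m[X10→φ1] = [14, 17]
r6 m[X10→φ2] = [15, 14]
r6 m[X10→φ3] = [10, 10]
r6 m[X8→φ0] = [10, 15]
r6 m[X8→φ4] = [10, 11]
r6 m[X12→φ2] = [0, 0]
r6 m[X5→φ3] = [10, 15]
r6 m[X5→φ4] = [10, 14]
r6 m[X4→φ1] = [0, 0]
r7 m[φ0→X10] = [16, 12]
r7 m[φ0→X8] = [12, 13]
r7 m[φ1→X10] = [1, 1]
r7 m[φ1→X4] = [15, 21]
r7 m[φ2→X10] = [0, 4]
r7 m[φ2→X12] = [15, 20]
r7 m[φ3→X10] = [12, 15]
r7 m[φ3→X5] = [12, 16]
r7 m[φ4→X8] = [11, 16]
r7 m[φ4→X5] = [11, 16]
r7 m[X10→φ0] = [6, 13]
r7 m[X10→φ1] = [14, 17]
r7 m[X10→φ2] = [15, 14]
r7 m[X10→φ3] = [10, 10]
r7 m[X8→φ0] = [10, 15]
r7 m[X8→φ4] = [10, 11]
r7 m[X12→φ2] = [0, 0]
r7 m[X5→φ3] = [10, 15]
r7 m[X5→φ4] = [10, 14]
r7 m[X4→φ1] = [0, 0]
r8 m[φ0→X10] = [16, 12]
r8 m[φ0→X8] = [12, 13]
r8 m[φ1→X10] = [1, 1]
r8 m[φ1→X4] = [15, 21]
r8 m[φ2→X10] = [0, 4]
r8 m[φ2→X12] = [15, 20]
r8 m[φ3→X10] = [12, 15]
r8 m[φ3→X5] = [12, 16]
r8 m[φ4→X8] = [11, 16]
r8 m[φ4→X5] = [11, 16]
r8 m[X10→φ0] = [13, 20]
r8 m[X10→φ1] = [28, 31]
r8 m[X10→φ2] = [29, 28]
r8 m[X10→φ3] = [17, 17]
r8 m[X8→φ0] = [11, 16]
r8 m[X8→φ4] = [12, 13]
r8 m[X12→φ2] = [0, 0]
r8 m[X5→φ3] = [11, 16]
r8 m[X5→φ4] = [12, 16]
r8 m[X4→φ1] = [0, 0]
r9 m[φ0→X10] = [17, 13]
r9 m[φ0→X8] = [19, 20]
r9 m[φ1→X10] = [1, 1]
r9 m[φ1→X4] = [29, 35]
r9 m[φ2→X10] = [0, 4]
r9 m[φ2→X12] = [29, 34]
r9 m[φ3→X10] = [13, 16]
r9 m[φ3→X5] = [19, 23]
r9 m[φ4→X8] = [13, 18]
r9 m[φ4→X5] = [13, 18]
r9 m[X10→φ0] = [13, 20]
r9 m[X10→φ1] = [28, 31]
r9 m[X10→φ2] = [29, 28]
r9 m[X10→φ3] = [17, 17]
r9 m[X8→φ0] = [11, 16]
r9 m[X8→φ4] = [12, 13]
r9 m[X12→φ2] = [0, 0]
r9 m[X5→φ3] = [11, 16]
r9 m[X5→φ4] = [12, 16]
r9 m[X4→φ1] = [0, 0]
r10 m[φ0→X10] = [17, 13]
r10 m[φ0→X8] = [19, 20]
r10 m[φ1→X10] = [1, 1]
r10 m[φ1→X4] = [29, 35]
r10 m[φ2→X10] = [0, 4]
r10 m[φ2→X12] = [29, 34]
r10 m[φ3→X10] = [13, 16]
r10 m[φ3→X5] = [19, 23]
r10 m[φ4→X8] = [13, 18]
r10 m[φ4→X5] = [13, 18]
r10 m[X10→φ0] = [14, 21]
r10 m[X10→φ1] = [30, 33]
r10 m[X10→φ2] = [31, 30]
r10 m[X10→φ3] = [18, 18]
r10 m[X8→φ0] = [13, 18]
r10 m[X8→φ4] = [19, 20]
r10 m[X12→φ2] = [0, 0]
r10 m[X5→φ3] = [13, 18]
r10 m[X5→φ4] = [19, 23]
r10 m[X4→φ1] = [0, 0]
r11 m[φ0→X10] = [19, 15]
r11 m[φ0→X8] = [20, 21]
r11 m[φ1→X10] = [1, 1]
r11 m[φ1→X4] = [31, 37]
r11 m[φ2→X10] = [0, 4]
r11 m[φ2→X12] = [31, 36]
r11 m[φ3→X10] = [15, 18]
r11 m[φ3→X5] = [20, 24]
r11 m[φ4→X8] = [20, 25]
r11 m[φ4→X5] = [20, 25]
r11 m[X10→φ0] = [14, 21]
r11 m[X10→φ1] = [30, 33]
r11 m[X10→φ2] = [31, 30]
r11 m[X10→φ3] = [18, 18]
r11 m[X8→φ0] = [13, 18]
r11 m[X8→φ4] = [19, 20]
r11 m[X12→φ2] = [0, 0]
r11 m[X5→φ3] = [13, 18]
r11 m[X5→φ4] = [19, 23]
r11 m[X4→φ1] = [0, 0]
r12 m[φ0→X10] = [19, 15]
r12 m[φ0→X8] = [20, 21]
r12 m[φ1→X10] = [1, 1]
r12 m[φ1→X4] = [31, 37]
r12 m[φ2→X10] = [0, 4]
r12 m[φ2→X12] = [31, 36]
r12 m[φ3→X10] = [15, 18]
r12 m[φ3→X5] = [20, 24]
r12 m[φ4→X8] = [20, 25]
r12 m[φ4→X5] = [20, 25]
r12 m[X10→φ0] = [16, 23]
r12 m[X10→φ1] = [34, 37]
r12 m[X10→φ2] = [35, 34]
r12 m[X10→φ3] = [20, 20]
r12 m[X8→φ0] = [20, 25]
r12 m[X8→φ4] = [20, 21]
r12 m[X12→φ2] = [0, 0]
r12 m[X5→φ3] = [20, 25]
r12 m[X5→φ4] = [20, 24]
r12 m[X4→φ1] = [0, 0]
r13 m[φ0→X10] = [26, 22]
r13 m[φ0→X8] = [22, 23]
r13 m[φ1→X10] = [1, 1]
r13 m[φ1→X4] = [35, 41]
r13 m[φ2→X10] = [0, 4]
r13 m[φ2→X12] = [35, 40]
r13 m[φ3→X10] = [22, 25]
r13 m[φ3→X5] = [22, 26]
r13 m[φ4→X8] = [21, 26]
r13 m[φ4→X5] = [21, 26]
r13 m[X10→φ0] = [16, 23]
r13 m[X10→φ1] = [34, 37]
r13 m[X10→φ2] = [35, 34]
r13 m[X10→φ3] = [20, 20]
r13 m[X8→φ0] = [20, 25]
r13 m[X8→φ4] = [20, 21]
r13 m[X12→φ2] = [0, 0]
r13 m[X5→φ3] = [20, 25]
r13 m[X5→φ4] = [20, 24]
r13 m[X4→φ1] = [0, 0]
r14 m[φ0→X10] = [26, 22]
r14 m[φ0→X8] = [22, 23]
r14 m[φ1→X10] = [1, 1]
r14 m[φ1→X4] = [35, 41]
r14 m[φ2→X10] = [0, 4]
r14 m[φ2→X12] = [35, 40]
r14 m[φ3→X10] = [22, 25]
r14 m[φ3→X5] = [22, 26]
r14 m[φ4→X8] = [21, 26]
r14 m[φ4→X5] = [21, 26]
r14 m[X10→φ0] = [23, 30]
r14 m[X10→φ1] = [48, 51]
r14 m[X10→φ2] = [49, 48]
r14 m[X10→φ3] = [27, 27]
r14 m[X8→φ0] = [21, 26]
r14 m[X8→φ4] = [22, 23]
r14 m[X12→φ2] = [0, 0]
r14 m[X5→φ3] = [21, 26]
r14 m[X5→φ4] = [22, 26]
r14 m[X4→φ1] = [0, 0]
r15 m[φ0→X10] = [27, 23]
r15 m[φ0→X8] = [29, 30]
r15 m[φ1→X10] = [1, 1]
r15 m[φ1→X4] = [49, 55]
r15 m[φ2→X10] = [0, 4]
r15 m[φ2→X12] = [49, 54]
r15 m[φ3→X10] = [23, 26]
r15 m[φ3→X5] = [29, 33]
r15 m[φ4→X8] = [23, 28]
r15 m[φ4→X5] = [23, 28]
r15 m[X10→φ0] = [23, 30]
r15 m[X10→φ1] = [48, 51]
r15 m[X10→φ2] = [49, 48]
r15 m[X10→φ3] = [27, 27]
r15 m[X8→φ0] = [21, 26]
r15 m[X8→φ4] = [22, 23]
r15 m[X12→φ2] = [0, 0]
r15 m[X5→φ3] = [21, 26]
r15 m[X5→φ4] = [22, 26]
r15 m[X4→φ1] = [0, 0]
no fixed point within 15 rounds

NOT CONVERGED within 15 rounds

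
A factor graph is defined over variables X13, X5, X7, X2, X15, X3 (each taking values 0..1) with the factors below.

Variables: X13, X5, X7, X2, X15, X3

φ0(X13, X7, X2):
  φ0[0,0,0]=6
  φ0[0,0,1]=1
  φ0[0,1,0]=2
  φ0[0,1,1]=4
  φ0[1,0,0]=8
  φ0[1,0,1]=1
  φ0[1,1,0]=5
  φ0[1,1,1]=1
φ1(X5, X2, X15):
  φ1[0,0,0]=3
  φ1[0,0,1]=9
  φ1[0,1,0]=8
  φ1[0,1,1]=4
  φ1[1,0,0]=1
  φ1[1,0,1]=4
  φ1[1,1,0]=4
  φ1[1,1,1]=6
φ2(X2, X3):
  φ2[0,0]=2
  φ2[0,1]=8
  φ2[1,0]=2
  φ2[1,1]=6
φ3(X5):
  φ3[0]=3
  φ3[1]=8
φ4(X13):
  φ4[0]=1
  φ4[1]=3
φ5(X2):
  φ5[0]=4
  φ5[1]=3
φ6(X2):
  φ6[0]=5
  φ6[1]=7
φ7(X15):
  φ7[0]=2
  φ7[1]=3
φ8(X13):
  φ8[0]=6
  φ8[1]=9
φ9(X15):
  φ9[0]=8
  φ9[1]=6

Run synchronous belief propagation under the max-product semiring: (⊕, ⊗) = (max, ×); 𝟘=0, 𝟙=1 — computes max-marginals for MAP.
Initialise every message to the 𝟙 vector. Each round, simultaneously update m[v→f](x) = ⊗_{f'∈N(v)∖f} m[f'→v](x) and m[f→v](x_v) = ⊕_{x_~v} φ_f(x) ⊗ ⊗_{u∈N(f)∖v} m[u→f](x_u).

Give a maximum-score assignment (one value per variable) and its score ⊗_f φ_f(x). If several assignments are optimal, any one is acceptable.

assignment: (X13=1, X5=1, X7=0, X2=0, X15=1, X3=1); score = 19906560

init: all messages = 𝟙 over 2 values
r1 m[φ0→X13] = [6, 8]
r1 m[φ0→X7] = [8, 5]
r1 m[φ0→X2] = [8, 4]
r1 m[φ1→X5] = [9, 6]
r1 m[φ1→X2] = [9, 8]
r1 m[φ1→X15] = [8, 9]
r1 m[φ2→X2] = [8, 6]
r1 m[φ2→X3] = [2, 8]
r1 m[φ3→X5] = [3, 8]
r1 m[φ4→X13] = [1, 3]
r1 m[φ5→X2] = [4, 3]
r1 m[φ6→X2] = [5, 7]
r1 m[φ7→X15] = [2, 3]
r1 m[φ8→X13] = [6, 9]
r1 m[φ9→X15] = [8, 6]
r1 m[X13→φ0] = [1, 1]
r1 m[X13→φ4] = [1, 1]
r1 m[X13→φ8] = [1, 1]
r1 m[X5→φ1] = [1, 1]
r1 m[X5→φ3] = [1, 1]
r1 m[X7→φ0] = [1, 1]
r1 m[X2→φ0] = [1, 1]
r1 m[X2→φ1] = [1, 1]
r1 m[X2→φ2] = [1, 1]
r1 m[X2→φ5] = [1, 1]
r1 m[X2→φ6] = [1, 1]
r1 m[X15→φ1] = [1, 1]
r1 m[X15→φ7] = [1, 1]
r1 m[X15→φ9] = [1, 1]
r1 m[X3→φ2] = [1, 1]
r2 m[φ0→X13] = [6, 8]
r2 m[φ0→X7] = [8, 5]
r2 m[φ0→X2] = [8, 4]
r2 m[φ1→X5] = [9, 6]
r2 m[φ1→X2] = [9, 8]
r2 m[φ1→X15] = [8, 9]
r2 m[φ2→X2] = [8, 6]
r2 m[φ2→X3] = [2, 8]
r2 m[φ3→X5] = [3, 8]
r2 m[φ4→X13] = [1, 3]
r2 m[φ5→X2] = [4, 3]
r2 m[φ6→X2] = [5, 7]
r2 m[φ7→X15] = [2, 3]
r2 m[φ8→X13] = [6, 9]
r2 m[φ9→X15] = [8, 6]
r2 m[X13→φ0] = [6, 27]
r2 m[X13→φ4] = [36, 72]
r2 m[X13→φ8] = [6, 24]
r2 m[X5→φ1] = [3, 8]
r2 m[X5→φ3] = [9, 6]
r2 m[X7→φ0] = [1, 1]
r2 m[X2→φ0] = [1440, 1008]
r2 m[X2→φ1] = [1280, 504]
r2 m[X2→φ2] = [1440, 672]
r2 m[X2→φ5] = [2880, 1344]
r2 m[X2→φ6] = [2304, 576]
r2 m[X15→φ1] = [16, 18]
r2 m[X15→φ7] = [64, 54]
r2 m[X15→φ9] = [16, 27]
r2 m[X3→φ2] = [1, 1]
r3 m[φ0→X13] = [8640, 11520]
r3 m[φ0→X7] = [311040, 194400]
r3 m[φ0→X2] = [216, 27]
r3 m[φ1→X5] = [207360, 92160]
r3 m[φ1→X2] = [576, 864]
r3 m[φ1→X15] = [16128, 40960]
r3 m[φ2→X2] = [8, 6]
r3 m[φ2→X3] = [2880, 11520]
r3 m[φ3→X5] = [3, 8]
r3 m[φ4→X13] = [1, 3]
r3 m[φ5→X2] = [4, 3]
r3 m[φ6→X2] = [5, 7]
r3 m[φ7→X15] = [2, 3]
r3 m[φ8→X13] = [6, 9]
r3 m[φ9→X15] = [8, 6]
r3 m[X13→φ0] = [6, 27]
r3 m[X13→φ4] = [36, 72]
r3 m[X13→φ8] = [6, 24]
r3 m[X5→φ1] = [3, 8]
r3 m[X5→φ3] = [9, 6]
r3 m[X7→φ0] = [1, 1]
r3 m[X2→φ0] = [1440, 1008]
r3 m[X2→φ1] = [1280, 504]
r3 m[X2→φ2] = [1440, 672]
r3 m[X2→φ5] = [2880, 1344]
r3 m[X2→φ6] = [2304, 576]
r3 m[X15→φ1] = [16, 18]
r3 m[X15→φ7] = [64, 54]
r3 m[X15→φ9] = [16, 27]
r3 m[X3→φ2] = [1, 1]
r4 m[φ0→X13] = [8640, 11520]
r4 m[φ0→X7] = [311040, 194400]
r4 m[φ0→X2] = [216, 27]
r4 m[φ1→X5] = [207360, 92160]
r4 m[φ1→X2] = [576, 864]
r4 m[φ1→X15] = [16128, 40960]
r4 m[φ2→X2] = [8, 6]
r4 m[φ2→X3] = [2880, 11520]
r4 m[φ3→X5] = [3, 8]
r4 m[φ4→X13] = [1, 3]
r4 m[φ5→X2] = [4, 3]
r4 m[φ6→X2] = [5, 7]
r4 m[φ7→X15] = [2, 3]
r4 m[φ8→X13] = [6, 9]
r4 m[φ9→X15] = [8, 6]
r4 m[X13→φ0] = [6, 27]
r4 m[X13→φ4] = [51840, 103680]
r4 m[X13→φ8] = [8640, 34560]
r4 m[X5→φ1] = [3, 8]
r4 m[X5→φ3] = [207360, 92160]
r4 m[X7→φ0] = [1, 1]
r4 m[X2→φ0] = [92160, 108864]
r4 m[X2→φ1] = [34560, 3402]
r4 m[X2→φ2] = [2488320, 489888]
r4 m[X2→φ5] = [4976640, 979776]
r4 m[X2→φ6] = [3981312, 419904]
r4 m[X15→φ1] = [16, 18]
r4 m[X15→φ7] = [129024, 245760]
r4 m[X15→φ9] = [32256, 122880]
r4 m[X3→φ2] = [1, 1]
r5 m[φ0→X13] = [552960, 737280]
r5 m[φ0→X7] = [19906560, 12441600]
r5 m[φ0→X2] = [216, 27]
r5 m[φ1→X5] = [5598720, 2488320]
r5 m[φ1→X2] = [576, 864]
r5 m[φ1→X15] = [311040, 1105920]
r5 m[φ2→X2] = [8, 6]
r5 m[φ2→X3] = [4976640, 19906560]
r5 m[φ3→X5] = [3, 8]
r5 m[φ4→X13] = [1, 3]
r5 m[φ5→X2] = [4, 3]
r5 m[φ6→X2] = [5, 7]
r5 m[φ7→X15] = [2, 3]
r5 m[φ8→X13] = [6, 9]
r5 m[φ9→X15] = [8, 6]
r5 m[X13→φ0] = [6, 27]
r5 m[X13→φ4] = [51840, 103680]
r5 m[X13→φ8] = [8640, 34560]
r5 m[X5→φ1] = [3, 8]
r5 m[X5→φ3] = [207360, 92160]
r5 m[X7→φ0] = [1, 1]
r5 m[X2→φ0] = [92160, 108864]
r5 m[X2→φ1] = [34560, 3402]
r5 m[X2→φ2] = [2488320, 489888]
r5 m[X2→φ5] = [4976640, 979776]
r5 m[X2→φ6] = [3981312, 419904]
r5 m[X15→φ1] = [16, 18]
r5 m[X15→φ7] = [129024, 245760]
r5 m[X15→φ9] = [32256, 122880]
r5 m[X3→φ2] = [1, 1]
r6 m[φ0→X13] = [552960, 737280]
r6 m[φ0→X7] = [19906560, 12441600]
r6 m[φ0→X2] = [216, 27]
r6 m[φ1→X5] = [5598720, 2488320]
r6 m[φ1→X2] = [576, 864]
r6 m[φ1→X15] = [311040, 1105920]
r6 m[φ2→X2] = [8, 6]
r6 m[φ2→X3] = [4976640, 19906560]
r6 m[φ3→X5] = [3, 8]
r6 m[φ4→X13] = [1, 3]
r6 m[φ5→X2] = [4, 3]
r6 m[φ6→X2] = [5, 7]
r6 m[φ7→X15] = [2, 3]
r6 m[φ8→X13] = [6, 9]
r6 m[φ9→X15] = [8, 6]
r6 m[X13→φ0] = [6, 27]
r6 m[X13→φ4] = [3317760, 6635520]
r6 m[X13→φ8] = [552960, 2211840]
r6 m[X5→φ1] = [3, 8]
r6 m[X5→φ3] = [5598720, 2488320]
r6 m[X7→φ0] = [1, 1]
r6 m[X2→φ0] = [92160, 108864]
r6 m[X2→φ1] = [34560, 3402]
r6 m[X2→φ2] = [2488320, 489888]
r6 m[X2→φ5] = [4976640, 979776]
r6 m[X2→φ6] = [3981312, 419904]
r6 m[X15→φ1] = [16, 18]
r6 m[X15→φ7] = [2488320, 6635520]
r6 m[X15→φ9] = [622080, 3317760]
r6 m[X3→φ2] = [1, 1]
r7 m[φ0→X13] = [552960, 737280]
r7 m[φ0→X7] = [19906560, 12441600]
r7 m[φ0→X2] = [216, 27]
r7 m[φ1→X5] = [5598720, 2488320]
r7 m[φ1→X2] = [576, 864]
r7 m[φ1→X15] = [311040, 1105920]
r7 m[φ2→X2] = [8, 6]
r7 m[φ2→X3] = [4976640, 19906560]
r7 m[φ3→X5] = [3, 8]
r7 m[φ4→X13] = [1, 3]
r7 m[φ5→X2] = [4, 3]
r7 m[φ6→X2] = [5, 7]
r7 m[φ7→X15] = [2, 3]
r7 m[φ8→X13] = [6, 9]
r7 m[φ9→X15] = [8, 6]
r7 m[X13→φ0] = [6, 27]
r7 m[X13→φ4] = [3317760, 6635520]
r7 m[X13→φ8] = [552960, 2211840]
r7 m[X5→φ1] = [3, 8]
r7 m[X5→φ3] = [5598720, 2488320]
r7 m[X7→φ0] = [1, 1]
r7 m[X2→φ0] = [92160, 108864]
r7 m[X2→φ1] = [34560, 3402]
r7 m[X2→φ2] = [2488320, 489888]
r7 m[X2→φ5] = [4976640, 979776]
r7 m[X2→φ6] = [3981312, 419904]
r7 m[X15→φ1] = [16, 18]
r7 m[X15→φ7] = [2488320, 6635520]
r7 m[X15→φ9] = [622080, 3317760]
r7 m[X3→φ2] = [1, 1]
fixed point reached at round 7
traceback from X13: (X13=1, X5=1, X7=0, X2=0, X15=1, X3=1), score=19906560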